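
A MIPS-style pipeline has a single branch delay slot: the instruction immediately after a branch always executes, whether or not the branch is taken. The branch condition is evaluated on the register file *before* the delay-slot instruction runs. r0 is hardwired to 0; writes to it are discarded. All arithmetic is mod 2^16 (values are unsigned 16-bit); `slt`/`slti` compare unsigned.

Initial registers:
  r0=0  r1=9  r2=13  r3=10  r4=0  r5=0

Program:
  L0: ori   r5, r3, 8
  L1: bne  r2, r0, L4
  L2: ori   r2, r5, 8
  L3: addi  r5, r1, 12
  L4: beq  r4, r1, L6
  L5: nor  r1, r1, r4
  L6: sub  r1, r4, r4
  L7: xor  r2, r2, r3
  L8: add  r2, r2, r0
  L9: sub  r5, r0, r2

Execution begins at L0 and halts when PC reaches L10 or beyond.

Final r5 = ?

  step pc=0: ori   r5, r3, 8  regs=(0,9,13,10,0,10)
  step pc=1: bne  r2, r0, L4  cond=T  regs=(0,9,13,10,0,10)
  step pc=2: ori   r2, r5, 8  regs=(0,9,10,10,0,10)
  step pc=4: beq  r4, r1, L6  cond=F  regs=(0,9,10,10,0,10)
  step pc=5: nor  r1, r1, r4  regs=(0,65526,10,10,0,10)
  step pc=6: sub  r1, r4, r4  regs=(0,0,10,10,0,10)
  step pc=7: xor  r2, r2, r3  regs=(0,0,0,10,0,10)
  step pc=8: add  r2, r2, r0  regs=(0,0,0,10,0,10)
  step pc=9: sub  r5, r0, r2  regs=(0,0,0,10,0,0)

0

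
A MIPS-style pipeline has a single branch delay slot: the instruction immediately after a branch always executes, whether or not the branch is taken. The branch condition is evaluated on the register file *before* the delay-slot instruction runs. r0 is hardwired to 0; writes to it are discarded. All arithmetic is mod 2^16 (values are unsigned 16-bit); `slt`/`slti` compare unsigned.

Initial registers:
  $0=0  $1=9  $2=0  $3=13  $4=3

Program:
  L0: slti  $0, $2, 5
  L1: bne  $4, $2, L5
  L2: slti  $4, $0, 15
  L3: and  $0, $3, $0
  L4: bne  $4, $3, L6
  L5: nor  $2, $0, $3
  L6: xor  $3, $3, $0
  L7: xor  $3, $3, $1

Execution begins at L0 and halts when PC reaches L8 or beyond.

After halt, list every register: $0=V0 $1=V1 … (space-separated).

[0] slti  $0, $2, 5  →  {$0:0, $1:9, $2:0, $3:13, $4:3}
[1] bne  $4, $2, L5  →  {$0:0, $1:9, $2:0, $3:13, $4:3}  ⟨branch taken⟩
[2] slti  $4, $0, 15  →  {$0:0, $1:9, $2:0, $3:13, $4:1}
[5] nor  $2, $0, $3  →  {$0:0, $1:9, $2:65522, $3:13, $4:1}
[6] xor  $3, $3, $0  →  {$0:0, $1:9, $2:65522, $3:13, $4:1}
[7] xor  $3, $3, $1  →  {$0:0, $1:9, $2:65522, $3:4, $4:1}

$0=0 $1=9 $2=65522 $3=4 $4=1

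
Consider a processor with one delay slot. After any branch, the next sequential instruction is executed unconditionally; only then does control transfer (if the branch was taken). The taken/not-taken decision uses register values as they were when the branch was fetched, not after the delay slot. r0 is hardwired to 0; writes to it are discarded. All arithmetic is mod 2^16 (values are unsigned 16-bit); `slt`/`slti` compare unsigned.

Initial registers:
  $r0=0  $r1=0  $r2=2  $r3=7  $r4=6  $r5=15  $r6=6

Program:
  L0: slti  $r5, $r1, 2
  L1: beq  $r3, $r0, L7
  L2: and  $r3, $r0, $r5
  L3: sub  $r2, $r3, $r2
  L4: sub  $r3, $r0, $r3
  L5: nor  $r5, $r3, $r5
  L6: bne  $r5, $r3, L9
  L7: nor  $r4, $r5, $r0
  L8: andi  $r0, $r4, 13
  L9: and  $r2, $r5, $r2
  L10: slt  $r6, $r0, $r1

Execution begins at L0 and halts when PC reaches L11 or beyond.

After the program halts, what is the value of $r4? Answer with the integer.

1

[0] slti  $r5, $r1, 2  →  {$r0:0, $r1:0, $r2:2, $r3:7, $r4:6, $r5:1, $r6:6}
[1] beq  $r3, $r0, L7  →  {$r0:0, $r1:0, $r2:2, $r3:7, $r4:6, $r5:1, $r6:6}  ⟨branch fallthrough⟩
[2] and  $r3, $r0, $r5  →  {$r0:0, $r1:0, $r2:2, $r3:0, $r4:6, $r5:1, $r6:6}
[3] sub  $r2, $r3, $r2  →  {$r0:0, $r1:0, $r2:65534, $r3:0, $r4:6, $r5:1, $r6:6}
[4] sub  $r3, $r0, $r3  →  {$r0:0, $r1:0, $r2:65534, $r3:0, $r4:6, $r5:1, $r6:6}
[5] nor  $r5, $r3, $r5  →  {$r0:0, $r1:0, $r2:65534, $r3:0, $r4:6, $r5:65534, $r6:6}
[6] bne  $r5, $r3, L9  →  {$r0:0, $r1:0, $r2:65534, $r3:0, $r4:6, $r5:65534, $r6:6}  ⟨branch taken⟩
[7] nor  $r4, $r5, $r0  →  {$r0:0, $r1:0, $r2:65534, $r3:0, $r4:1, $r5:65534, $r6:6}
[9] and  $r2, $r5, $r2  →  {$r0:0, $r1:0, $r2:65534, $r3:0, $r4:1, $r5:65534, $r6:6}
[10] slt  $r6, $r0, $r1  →  {$r0:0, $r1:0, $r2:65534, $r3:0, $r4:1, $r5:65534, $r6:0}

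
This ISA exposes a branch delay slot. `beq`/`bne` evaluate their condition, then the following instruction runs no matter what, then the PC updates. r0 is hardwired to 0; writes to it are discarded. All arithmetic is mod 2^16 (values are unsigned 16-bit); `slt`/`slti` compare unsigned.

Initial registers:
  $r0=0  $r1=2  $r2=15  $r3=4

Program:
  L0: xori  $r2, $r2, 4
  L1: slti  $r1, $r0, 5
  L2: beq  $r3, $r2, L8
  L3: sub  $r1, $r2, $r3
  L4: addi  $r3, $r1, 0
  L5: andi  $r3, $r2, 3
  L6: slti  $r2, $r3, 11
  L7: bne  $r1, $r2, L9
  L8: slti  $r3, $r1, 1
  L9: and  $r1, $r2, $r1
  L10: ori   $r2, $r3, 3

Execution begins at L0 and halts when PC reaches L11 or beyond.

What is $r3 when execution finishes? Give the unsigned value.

0

[0] xori  $r2, $r2, 4  →  {$r0:0, $r1:2, $r2:11, $r3:4}
[1] slti  $r1, $r0, 5  →  {$r0:0, $r1:1, $r2:11, $r3:4}
[2] beq  $r3, $r2, L8  →  {$r0:0, $r1:1, $r2:11, $r3:4}  ⟨branch fallthrough⟩
[3] sub  $r1, $r2, $r3  →  {$r0:0, $r1:7, $r2:11, $r3:4}
[4] addi  $r3, $r1, 0  →  {$r0:0, $r1:7, $r2:11, $r3:7}
[5] andi  $r3, $r2, 3  →  {$r0:0, $r1:7, $r2:11, $r3:3}
[6] slti  $r2, $r3, 11  →  {$r0:0, $r1:7, $r2:1, $r3:3}
[7] bne  $r1, $r2, L9  →  {$r0:0, $r1:7, $r2:1, $r3:3}  ⟨branch taken⟩
[8] slti  $r3, $r1, 1  →  {$r0:0, $r1:7, $r2:1, $r3:0}
[9] and  $r1, $r2, $r1  →  {$r0:0, $r1:1, $r2:1, $r3:0}
[10] ori   $r2, $r3, 3  →  {$r0:0, $r1:1, $r2:3, $r3:0}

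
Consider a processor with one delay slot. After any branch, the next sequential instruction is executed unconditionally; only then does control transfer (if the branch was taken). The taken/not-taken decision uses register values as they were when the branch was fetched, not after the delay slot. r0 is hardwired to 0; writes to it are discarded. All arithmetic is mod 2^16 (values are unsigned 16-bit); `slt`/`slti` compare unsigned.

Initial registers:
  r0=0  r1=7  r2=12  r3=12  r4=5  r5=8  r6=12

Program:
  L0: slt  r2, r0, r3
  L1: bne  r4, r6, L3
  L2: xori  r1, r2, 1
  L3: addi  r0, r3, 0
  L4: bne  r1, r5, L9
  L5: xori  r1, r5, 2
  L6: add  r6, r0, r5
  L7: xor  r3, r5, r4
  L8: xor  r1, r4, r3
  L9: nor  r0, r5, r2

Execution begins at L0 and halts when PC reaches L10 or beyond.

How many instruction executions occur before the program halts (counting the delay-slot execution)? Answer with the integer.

#0 slt  r2, r0, r3 ; 0/7/1/12/5/8/12
#1 bne  r4, r6, L3 ; 0/7/1/12/5/8/12 ; →target
#2 xori  r1, r2, 1 ; 0/0/1/12/5/8/12
#3 addi  r0, r3, 0 ; 0/0/1/12/5/8/12
#4 bne  r1, r5, L9 ; 0/0/1/12/5/8/12 ; →target
#5 xori  r1, r5, 2 ; 0/10/1/12/5/8/12
#9 nor  r0, r5, r2 ; 0/10/1/12/5/8/12

7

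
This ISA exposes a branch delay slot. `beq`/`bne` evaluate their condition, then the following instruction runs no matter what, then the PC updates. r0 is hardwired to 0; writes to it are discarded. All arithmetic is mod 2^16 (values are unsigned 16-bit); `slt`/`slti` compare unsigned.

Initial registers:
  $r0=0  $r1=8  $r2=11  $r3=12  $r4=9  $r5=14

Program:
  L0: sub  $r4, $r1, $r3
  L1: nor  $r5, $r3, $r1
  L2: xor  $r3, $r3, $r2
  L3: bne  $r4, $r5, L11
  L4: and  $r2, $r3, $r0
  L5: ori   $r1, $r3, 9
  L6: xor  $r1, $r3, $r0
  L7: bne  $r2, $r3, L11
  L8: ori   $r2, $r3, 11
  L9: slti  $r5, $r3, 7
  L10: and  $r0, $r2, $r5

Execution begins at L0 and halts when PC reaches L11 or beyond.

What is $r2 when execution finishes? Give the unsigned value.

PC=0  sub  $r4, $r1, $r3     | $r0=0 $r1=8 $r2=11 $r3=12 $r4=65532 $r5=14
PC=1  nor  $r5, $r3, $r1     | $r0=0 $r1=8 $r2=11 $r3=12 $r4=65532 $r5=65523
PC=2  xor  $r3, $r3, $r2     | $r0=0 $r1=8 $r2=11 $r3=7 $r4=65532 $r5=65523
PC=3  bne  $r4, $r5, L11     | $r0=0 $r1=8 $r2=11 $r3=7 $r4=65532 $r5=65523  [TAKEN]
PC=4  and  $r2, $r3, $r0     | $r0=0 $r1=8 $r2=0 $r3=7 $r4=65532 $r5=65523

0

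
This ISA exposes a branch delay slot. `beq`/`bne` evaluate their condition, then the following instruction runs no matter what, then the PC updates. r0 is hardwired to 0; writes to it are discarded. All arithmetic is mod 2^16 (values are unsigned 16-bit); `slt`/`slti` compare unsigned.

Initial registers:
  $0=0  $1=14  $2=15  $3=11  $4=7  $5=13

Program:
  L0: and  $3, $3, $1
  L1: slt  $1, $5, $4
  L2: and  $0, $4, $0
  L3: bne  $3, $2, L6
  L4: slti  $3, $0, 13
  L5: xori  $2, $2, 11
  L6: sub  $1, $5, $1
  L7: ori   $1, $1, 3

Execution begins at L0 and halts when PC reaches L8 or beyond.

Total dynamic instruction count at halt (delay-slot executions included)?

  step pc=0: and  $3, $3, $1  regs=(0,14,15,10,7,13)
  step pc=1: slt  $1, $5, $4  regs=(0,0,15,10,7,13)
  step pc=2: and  $0, $4, $0  regs=(0,0,15,10,7,13)
  step pc=3: bne  $3, $2, L6  cond=T  regs=(0,0,15,10,7,13)
  step pc=4: slti  $3, $0, 13  regs=(0,0,15,1,7,13)
  step pc=6: sub  $1, $5, $1  regs=(0,13,15,1,7,13)
  step pc=7: ori   $1, $1, 3  regs=(0,15,15,1,7,13)

7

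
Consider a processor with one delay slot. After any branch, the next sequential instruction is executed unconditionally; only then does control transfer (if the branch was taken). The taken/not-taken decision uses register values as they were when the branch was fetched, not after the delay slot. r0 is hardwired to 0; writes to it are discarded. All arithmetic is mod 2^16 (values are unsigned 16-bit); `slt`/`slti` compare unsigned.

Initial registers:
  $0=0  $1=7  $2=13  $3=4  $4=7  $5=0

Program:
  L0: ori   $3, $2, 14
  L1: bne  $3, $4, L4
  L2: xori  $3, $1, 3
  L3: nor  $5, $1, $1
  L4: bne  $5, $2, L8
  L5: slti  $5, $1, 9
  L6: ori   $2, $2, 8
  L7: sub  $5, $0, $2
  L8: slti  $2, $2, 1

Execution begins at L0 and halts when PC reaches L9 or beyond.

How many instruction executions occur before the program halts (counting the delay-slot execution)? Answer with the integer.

#0 ori   $3, $2, 14 ; 0/7/13/15/7/0
#1 bne  $3, $4, L4 ; 0/7/13/15/7/0 ; →target
#2 xori  $3, $1, 3 ; 0/7/13/4/7/0
#4 bne  $5, $2, L8 ; 0/7/13/4/7/0 ; →target
#5 slti  $5, $1, 9 ; 0/7/13/4/7/1
#8 slti  $2, $2, 1 ; 0/7/0/4/7/1

6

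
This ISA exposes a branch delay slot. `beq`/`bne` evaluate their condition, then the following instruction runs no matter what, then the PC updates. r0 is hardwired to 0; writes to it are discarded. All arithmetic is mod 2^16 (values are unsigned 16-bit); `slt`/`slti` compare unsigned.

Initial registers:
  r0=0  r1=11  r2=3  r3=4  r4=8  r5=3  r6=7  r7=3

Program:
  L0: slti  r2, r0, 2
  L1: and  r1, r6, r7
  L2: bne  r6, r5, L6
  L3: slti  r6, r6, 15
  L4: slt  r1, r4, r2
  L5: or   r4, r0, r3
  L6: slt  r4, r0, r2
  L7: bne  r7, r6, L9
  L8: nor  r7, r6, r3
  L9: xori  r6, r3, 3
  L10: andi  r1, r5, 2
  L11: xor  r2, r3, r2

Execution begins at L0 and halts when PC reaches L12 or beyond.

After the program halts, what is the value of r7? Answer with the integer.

65530

PC=0  slti  r2, r0, 2        | r0=0 r1=11 r2=1 r3=4 r4=8 r5=3 r6=7 r7=3
PC=1  and  r1, r6, r7        | r0=0 r1=3 r2=1 r3=4 r4=8 r5=3 r6=7 r7=3
PC=2  bne  r6, r5, L6        | r0=0 r1=3 r2=1 r3=4 r4=8 r5=3 r6=7 r7=3  [TAKEN]
PC=3  slti  r6, r6, 15       | r0=0 r1=3 r2=1 r3=4 r4=8 r5=3 r6=1 r7=3
PC=6  slt  r4, r0, r2        | r0=0 r1=3 r2=1 r3=4 r4=1 r5=3 r6=1 r7=3
PC=7  bne  r7, r6, L9        | r0=0 r1=3 r2=1 r3=4 r4=1 r5=3 r6=1 r7=3  [TAKEN]
PC=8  nor  r7, r6, r3        | r0=0 r1=3 r2=1 r3=4 r4=1 r5=3 r6=1 r7=65530
PC=9  xori  r6, r3, 3        | r0=0 r1=3 r2=1 r3=4 r4=1 r5=3 r6=7 r7=65530
PC=10 andi  r1, r5, 2        | r0=0 r1=2 r2=1 r3=4 r4=1 r5=3 r6=7 r7=65530
PC=11 xor  r2, r3, r2        | r0=0 r1=2 r2=5 r3=4 r4=1 r5=3 r6=7 r7=65530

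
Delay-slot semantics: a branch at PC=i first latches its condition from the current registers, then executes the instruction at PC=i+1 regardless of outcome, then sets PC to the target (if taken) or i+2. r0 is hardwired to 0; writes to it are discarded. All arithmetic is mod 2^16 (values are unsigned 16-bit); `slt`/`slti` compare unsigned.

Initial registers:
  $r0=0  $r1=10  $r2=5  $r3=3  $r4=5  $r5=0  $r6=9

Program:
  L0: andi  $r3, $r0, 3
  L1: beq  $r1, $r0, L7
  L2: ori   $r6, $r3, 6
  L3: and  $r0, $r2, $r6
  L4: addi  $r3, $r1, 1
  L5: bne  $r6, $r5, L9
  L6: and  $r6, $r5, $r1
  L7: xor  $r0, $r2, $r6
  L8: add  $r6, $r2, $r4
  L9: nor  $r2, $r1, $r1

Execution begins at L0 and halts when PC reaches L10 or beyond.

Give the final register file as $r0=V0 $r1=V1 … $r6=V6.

[0] andi  $r3, $r0, 3  →  {$r0:0, $r1:10, $r2:5, $r3:0, $r4:5, $r5:0, $r6:9}
[1] beq  $r1, $r0, L7  →  {$r0:0, $r1:10, $r2:5, $r3:0, $r4:5, $r5:0, $r6:9}  ⟨branch fallthrough⟩
[2] ori   $r6, $r3, 6  →  {$r0:0, $r1:10, $r2:5, $r3:0, $r4:5, $r5:0, $r6:6}
[3] and  $r0, $r2, $r6  →  {$r0:0, $r1:10, $r2:5, $r3:0, $r4:5, $r5:0, $r6:6}
[4] addi  $r3, $r1, 1  →  {$r0:0, $r1:10, $r2:5, $r3:11, $r4:5, $r5:0, $r6:6}
[5] bne  $r6, $r5, L9  →  {$r0:0, $r1:10, $r2:5, $r3:11, $r4:5, $r5:0, $r6:6}  ⟨branch taken⟩
[6] and  $r6, $r5, $r1  →  {$r0:0, $r1:10, $r2:5, $r3:11, $r4:5, $r5:0, $r6:0}
[9] nor  $r2, $r1, $r1  →  {$r0:0, $r1:10, $r2:65525, $r3:11, $r4:5, $r5:0, $r6:0}

$r0=0 $r1=10 $r2=65525 $r3=11 $r4=5 $r5=0 $r6=0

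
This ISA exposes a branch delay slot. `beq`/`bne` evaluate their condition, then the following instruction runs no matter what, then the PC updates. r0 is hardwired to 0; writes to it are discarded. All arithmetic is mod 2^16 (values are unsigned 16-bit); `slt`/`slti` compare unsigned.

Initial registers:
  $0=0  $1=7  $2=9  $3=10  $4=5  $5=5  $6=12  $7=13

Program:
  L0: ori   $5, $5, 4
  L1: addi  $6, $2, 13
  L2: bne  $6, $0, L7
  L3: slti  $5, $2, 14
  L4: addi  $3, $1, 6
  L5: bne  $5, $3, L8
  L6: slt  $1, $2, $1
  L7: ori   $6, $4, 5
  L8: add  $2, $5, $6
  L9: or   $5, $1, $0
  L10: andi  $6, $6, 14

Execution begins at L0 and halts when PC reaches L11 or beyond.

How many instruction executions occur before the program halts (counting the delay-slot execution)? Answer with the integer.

8

  step pc=0: ori   $5, $5, 4  regs=(0,7,9,10,5,5,12,13)
  step pc=1: addi  $6, $2, 13  regs=(0,7,9,10,5,5,22,13)
  step pc=2: bne  $6, $0, L7  cond=T  regs=(0,7,9,10,5,5,22,13)
  step pc=3: slti  $5, $2, 14  regs=(0,7,9,10,5,1,22,13)
  step pc=7: ori   $6, $4, 5  regs=(0,7,9,10,5,1,5,13)
  step pc=8: add  $2, $5, $6  regs=(0,7,6,10,5,1,5,13)
  step pc=9: or   $5, $1, $0  regs=(0,7,6,10,5,7,5,13)
  step pc=10: andi  $6, $6, 14  regs=(0,7,6,10,5,7,4,13)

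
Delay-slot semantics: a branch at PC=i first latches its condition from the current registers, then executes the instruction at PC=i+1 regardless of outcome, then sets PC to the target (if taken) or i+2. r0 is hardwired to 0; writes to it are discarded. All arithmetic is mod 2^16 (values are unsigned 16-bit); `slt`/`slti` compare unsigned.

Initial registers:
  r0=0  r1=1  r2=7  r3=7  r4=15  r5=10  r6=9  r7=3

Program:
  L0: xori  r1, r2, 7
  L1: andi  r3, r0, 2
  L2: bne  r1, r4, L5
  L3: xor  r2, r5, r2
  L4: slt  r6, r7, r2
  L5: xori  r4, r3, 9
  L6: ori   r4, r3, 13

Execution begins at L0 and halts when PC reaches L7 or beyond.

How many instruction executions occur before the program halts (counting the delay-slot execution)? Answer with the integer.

6

#0 xori  r1, r2, 7 ; 0/0/7/7/15/10/9/3
#1 andi  r3, r0, 2 ; 0/0/7/0/15/10/9/3
#2 bne  r1, r4, L5 ; 0/0/7/0/15/10/9/3 ; →target
#3 xor  r2, r5, r2 ; 0/0/13/0/15/10/9/3
#5 xori  r4, r3, 9 ; 0/0/13/0/9/10/9/3
#6 ori   r4, r3, 13 ; 0/0/13/0/13/10/9/3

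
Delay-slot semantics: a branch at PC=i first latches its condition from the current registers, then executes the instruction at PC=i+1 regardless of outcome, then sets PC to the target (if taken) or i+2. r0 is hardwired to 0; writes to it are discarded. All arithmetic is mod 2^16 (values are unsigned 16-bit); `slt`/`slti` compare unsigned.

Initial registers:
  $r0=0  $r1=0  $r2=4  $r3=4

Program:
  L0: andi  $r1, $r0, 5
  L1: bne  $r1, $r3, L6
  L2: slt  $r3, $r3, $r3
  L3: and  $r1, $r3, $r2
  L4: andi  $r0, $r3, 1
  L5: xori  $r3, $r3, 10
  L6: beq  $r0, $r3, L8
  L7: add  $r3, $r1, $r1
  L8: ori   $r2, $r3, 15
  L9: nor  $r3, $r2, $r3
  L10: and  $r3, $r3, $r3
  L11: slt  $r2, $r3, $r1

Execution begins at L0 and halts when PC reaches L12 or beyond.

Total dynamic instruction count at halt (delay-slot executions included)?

9

[0] andi  $r1, $r0, 5  →  {$r0:0, $r1:0, $r2:4, $r3:4}
[1] bne  $r1, $r3, L6  →  {$r0:0, $r1:0, $r2:4, $r3:4}  ⟨branch taken⟩
[2] slt  $r3, $r3, $r3  →  {$r0:0, $r1:0, $r2:4, $r3:0}
[6] beq  $r0, $r3, L8  →  {$r0:0, $r1:0, $r2:4, $r3:0}  ⟨branch taken⟩
[7] add  $r3, $r1, $r1  →  {$r0:0, $r1:0, $r2:4, $r3:0}
[8] ori   $r2, $r3, 15  →  {$r0:0, $r1:0, $r2:15, $r3:0}
[9] nor  $r3, $r2, $r3  →  {$r0:0, $r1:0, $r2:15, $r3:65520}
[10] and  $r3, $r3, $r3  →  {$r0:0, $r1:0, $r2:15, $r3:65520}
[11] slt  $r2, $r3, $r1  →  {$r0:0, $r1:0, $r2:0, $r3:65520}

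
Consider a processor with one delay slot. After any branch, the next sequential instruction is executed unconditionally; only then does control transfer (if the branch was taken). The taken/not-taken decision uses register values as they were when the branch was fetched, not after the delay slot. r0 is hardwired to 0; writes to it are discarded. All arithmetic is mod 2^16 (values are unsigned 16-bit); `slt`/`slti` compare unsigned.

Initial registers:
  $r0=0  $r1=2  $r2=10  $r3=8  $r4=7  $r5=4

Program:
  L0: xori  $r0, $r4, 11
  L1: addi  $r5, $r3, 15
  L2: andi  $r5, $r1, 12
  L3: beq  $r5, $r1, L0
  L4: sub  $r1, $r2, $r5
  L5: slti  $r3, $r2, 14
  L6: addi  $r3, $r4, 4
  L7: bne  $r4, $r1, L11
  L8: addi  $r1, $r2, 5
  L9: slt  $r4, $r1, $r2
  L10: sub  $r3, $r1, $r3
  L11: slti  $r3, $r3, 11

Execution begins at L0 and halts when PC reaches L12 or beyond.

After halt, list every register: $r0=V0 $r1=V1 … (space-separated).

  step pc=0: xori  $r0, $r4, 11  regs=(0,2,10,8,7,4)
  step pc=1: addi  $r5, $r3, 15  regs=(0,2,10,8,7,23)
  step pc=2: andi  $r5, $r1, 12  regs=(0,2,10,8,7,0)
  step pc=3: beq  $r5, $r1, L0  cond=F  regs=(0,2,10,8,7,0)
  step pc=4: sub  $r1, $r2, $r5  regs=(0,10,10,8,7,0)
  step pc=5: slti  $r3, $r2, 14  regs=(0,10,10,1,7,0)
  step pc=6: addi  $r3, $r4, 4  regs=(0,10,10,11,7,0)
  step pc=7: bne  $r4, $r1, L11  cond=T  regs=(0,10,10,11,7,0)
  step pc=8: addi  $r1, $r2, 5  regs=(0,15,10,11,7,0)
  step pc=11: slti  $r3, $r3, 11  regs=(0,15,10,0,7,0)

$r0=0 $r1=15 $r2=10 $r3=0 $r4=7 $r5=0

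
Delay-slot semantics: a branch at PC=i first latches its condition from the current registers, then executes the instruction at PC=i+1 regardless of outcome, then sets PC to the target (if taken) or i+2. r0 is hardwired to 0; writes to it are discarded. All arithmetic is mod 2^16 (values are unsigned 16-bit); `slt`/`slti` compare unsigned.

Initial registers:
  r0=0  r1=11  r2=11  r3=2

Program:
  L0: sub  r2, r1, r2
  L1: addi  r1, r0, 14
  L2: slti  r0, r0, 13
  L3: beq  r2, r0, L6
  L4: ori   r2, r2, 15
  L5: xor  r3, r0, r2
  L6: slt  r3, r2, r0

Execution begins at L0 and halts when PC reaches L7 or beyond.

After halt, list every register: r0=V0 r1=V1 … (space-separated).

  step pc=0: sub  r2, r1, r2  regs=(0,11,0,2)
  step pc=1: addi  r1, r0, 14  regs=(0,14,0,2)
  step pc=2: slti  r0, r0, 13  regs=(0,14,0,2)
  step pc=3: beq  r2, r0, L6  cond=T  regs=(0,14,0,2)
  step pc=4: ori   r2, r2, 15  regs=(0,14,15,2)
  step pc=6: slt  r3, r2, r0  regs=(0,14,15,0)

r0=0 r1=14 r2=15 r3=0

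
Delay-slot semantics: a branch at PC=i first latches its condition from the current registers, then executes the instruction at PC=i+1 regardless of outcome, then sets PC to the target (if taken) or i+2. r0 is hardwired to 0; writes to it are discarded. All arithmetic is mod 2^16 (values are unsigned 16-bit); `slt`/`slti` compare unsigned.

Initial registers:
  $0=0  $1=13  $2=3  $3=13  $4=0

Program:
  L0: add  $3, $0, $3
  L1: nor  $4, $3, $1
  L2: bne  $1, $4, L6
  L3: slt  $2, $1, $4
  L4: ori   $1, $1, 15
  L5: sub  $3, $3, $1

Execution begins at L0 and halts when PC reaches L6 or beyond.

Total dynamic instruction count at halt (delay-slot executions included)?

4

PC=0  add  $3, $0, $3        | $0=0 $1=13 $2=3 $3=13 $4=0
PC=1  nor  $4, $3, $1        | $0=0 $1=13 $2=3 $3=13 $4=65522
PC=2  bne  $1, $4, L6        | $0=0 $1=13 $2=3 $3=13 $4=65522  [TAKEN]
PC=3  slt  $2, $1, $4        | $0=0 $1=13 $2=1 $3=13 $4=65522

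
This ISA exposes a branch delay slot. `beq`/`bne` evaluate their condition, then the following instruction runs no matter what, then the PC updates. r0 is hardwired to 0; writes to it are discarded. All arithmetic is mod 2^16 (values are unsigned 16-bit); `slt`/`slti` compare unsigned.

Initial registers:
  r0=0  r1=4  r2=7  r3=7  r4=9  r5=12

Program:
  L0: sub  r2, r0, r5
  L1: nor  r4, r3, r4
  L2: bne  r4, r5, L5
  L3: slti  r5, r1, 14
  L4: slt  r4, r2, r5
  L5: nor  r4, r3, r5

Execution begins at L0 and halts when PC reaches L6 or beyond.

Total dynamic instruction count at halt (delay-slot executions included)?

5

#0 sub  r2, r0, r5 ; 0/4/65524/7/9/12
#1 nor  r4, r3, r4 ; 0/4/65524/7/65520/12
#2 bne  r4, r5, L5 ; 0/4/65524/7/65520/12 ; →target
#3 slti  r5, r1, 14 ; 0/4/65524/7/65520/1
#5 nor  r4, r3, r5 ; 0/4/65524/7/65528/1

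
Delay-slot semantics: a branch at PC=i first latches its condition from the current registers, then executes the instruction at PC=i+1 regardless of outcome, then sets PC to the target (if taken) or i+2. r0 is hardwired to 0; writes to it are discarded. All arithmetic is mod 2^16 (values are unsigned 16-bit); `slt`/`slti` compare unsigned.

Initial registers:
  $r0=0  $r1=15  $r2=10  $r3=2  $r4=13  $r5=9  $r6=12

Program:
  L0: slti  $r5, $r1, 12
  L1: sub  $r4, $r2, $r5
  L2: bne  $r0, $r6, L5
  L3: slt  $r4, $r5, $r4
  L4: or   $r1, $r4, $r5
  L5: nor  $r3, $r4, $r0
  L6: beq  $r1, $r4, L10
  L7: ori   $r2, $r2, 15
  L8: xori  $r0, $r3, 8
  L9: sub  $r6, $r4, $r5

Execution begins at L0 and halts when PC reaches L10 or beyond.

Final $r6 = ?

1

#0 slti  $r5, $r1, 12 ; 0/15/10/2/13/0/12
#1 sub  $r4, $r2, $r5 ; 0/15/10/2/10/0/12
#2 bne  $r0, $r6, L5 ; 0/15/10/2/10/0/12 ; →target
#3 slt  $r4, $r5, $r4 ; 0/15/10/2/1/0/12
#5 nor  $r3, $r4, $r0 ; 0/15/10/65534/1/0/12
#6 beq  $r1, $r4, L10 ; 0/15/10/65534/1/0/12 ; →fallthru
#7 ori   $r2, $r2, 15 ; 0/15/15/65534/1/0/12
#8 xori  $r0, $r3, 8 ; 0/15/15/65534/1/0/12
#9 sub  $r6, $r4, $r5 ; 0/15/15/65534/1/0/1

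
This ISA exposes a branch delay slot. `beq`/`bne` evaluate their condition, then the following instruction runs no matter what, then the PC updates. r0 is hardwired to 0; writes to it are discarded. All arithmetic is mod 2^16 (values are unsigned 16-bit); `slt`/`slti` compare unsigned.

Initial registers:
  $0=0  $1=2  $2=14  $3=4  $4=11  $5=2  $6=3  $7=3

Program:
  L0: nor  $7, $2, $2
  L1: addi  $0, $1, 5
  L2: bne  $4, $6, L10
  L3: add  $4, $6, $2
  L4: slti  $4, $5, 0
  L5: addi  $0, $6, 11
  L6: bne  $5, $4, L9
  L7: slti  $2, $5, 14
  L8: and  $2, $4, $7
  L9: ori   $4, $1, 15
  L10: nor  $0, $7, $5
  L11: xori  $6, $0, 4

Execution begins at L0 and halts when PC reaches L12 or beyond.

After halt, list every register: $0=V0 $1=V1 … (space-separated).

$0=0 $1=2 $2=14 $3=4 $4=17 $5=2 $6=4 $7=65521

PC=0  nor  $7, $2, $2        | $0=0 $1=2 $2=14 $3=4 $4=11 $5=2 $6=3 $7=65521
PC=1  addi  $0, $1, 5        | $0=0 $1=2 $2=14 $3=4 $4=11 $5=2 $6=3 $7=65521
PC=2  bne  $4, $6, L10       | $0=0 $1=2 $2=14 $3=4 $4=11 $5=2 $6=3 $7=65521  [TAKEN]
PC=3  add  $4, $6, $2        | $0=0 $1=2 $2=14 $3=4 $4=17 $5=2 $6=3 $7=65521
PC=10 nor  $0, $7, $5        | $0=0 $1=2 $2=14 $3=4 $4=17 $5=2 $6=3 $7=65521
PC=11 xori  $6, $0, 4        | $0=0 $1=2 $2=14 $3=4 $4=17 $5=2 $6=4 $7=65521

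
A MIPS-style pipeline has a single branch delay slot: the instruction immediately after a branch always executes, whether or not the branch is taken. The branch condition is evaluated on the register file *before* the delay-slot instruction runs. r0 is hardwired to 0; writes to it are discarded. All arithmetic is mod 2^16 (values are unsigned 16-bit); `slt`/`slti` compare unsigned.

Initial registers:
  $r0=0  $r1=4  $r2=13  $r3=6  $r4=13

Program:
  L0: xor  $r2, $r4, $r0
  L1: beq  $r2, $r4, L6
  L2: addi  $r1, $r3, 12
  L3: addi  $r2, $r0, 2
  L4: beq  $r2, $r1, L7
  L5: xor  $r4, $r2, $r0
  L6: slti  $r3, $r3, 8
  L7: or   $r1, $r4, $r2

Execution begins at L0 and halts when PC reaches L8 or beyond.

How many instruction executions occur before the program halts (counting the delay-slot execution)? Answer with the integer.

5

  step pc=0: xor  $r2, $r4, $r0  regs=(0,4,13,6,13)
  step pc=1: beq  $r2, $r4, L6  cond=T  regs=(0,4,13,6,13)
  step pc=2: addi  $r1, $r3, 12  regs=(0,18,13,6,13)
  step pc=6: slti  $r3, $r3, 8  regs=(0,18,13,1,13)
  step pc=7: or   $r1, $r4, $r2  regs=(0,13,13,1,13)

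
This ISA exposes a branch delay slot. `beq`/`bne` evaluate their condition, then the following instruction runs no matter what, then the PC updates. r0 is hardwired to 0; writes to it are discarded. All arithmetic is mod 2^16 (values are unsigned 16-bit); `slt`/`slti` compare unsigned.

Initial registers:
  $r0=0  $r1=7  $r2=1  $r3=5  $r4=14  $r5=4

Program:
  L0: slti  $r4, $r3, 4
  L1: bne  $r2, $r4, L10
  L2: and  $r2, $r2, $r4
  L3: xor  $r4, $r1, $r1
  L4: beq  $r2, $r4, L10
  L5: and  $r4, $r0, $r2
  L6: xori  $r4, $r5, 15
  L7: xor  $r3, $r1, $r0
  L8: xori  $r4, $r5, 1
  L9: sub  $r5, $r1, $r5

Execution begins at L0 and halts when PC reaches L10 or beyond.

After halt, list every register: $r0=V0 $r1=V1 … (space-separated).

#0 slti  $r4, $r3, 4 ; 0/7/1/5/0/4
#1 bne  $r2, $r4, L10 ; 0/7/1/5/0/4 ; →target
#2 and  $r2, $r2, $r4 ; 0/7/0/5/0/4

$r0=0 $r1=7 $r2=0 $r3=5 $r4=0 $r5=4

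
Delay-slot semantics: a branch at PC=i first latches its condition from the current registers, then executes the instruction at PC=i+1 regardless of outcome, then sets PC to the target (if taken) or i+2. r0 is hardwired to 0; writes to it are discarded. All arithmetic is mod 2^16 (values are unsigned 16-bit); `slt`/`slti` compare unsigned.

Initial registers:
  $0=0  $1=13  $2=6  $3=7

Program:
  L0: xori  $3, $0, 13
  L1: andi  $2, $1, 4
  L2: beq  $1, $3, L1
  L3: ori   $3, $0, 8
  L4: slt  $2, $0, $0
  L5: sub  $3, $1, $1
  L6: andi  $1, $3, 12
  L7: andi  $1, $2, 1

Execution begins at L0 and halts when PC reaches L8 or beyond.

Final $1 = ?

[0] xori  $3, $0, 13  →  {$0:0, $1:13, $2:6, $3:13}
[1] andi  $2, $1, 4  →  {$0:0, $1:13, $2:4, $3:13}
[2] beq  $1, $3, L1  →  {$0:0, $1:13, $2:4, $3:13}  ⟨branch taken⟩
[3] ori   $3, $0, 8  →  {$0:0, $1:13, $2:4, $3:8}
[1] andi  $2, $1, 4  →  {$0:0, $1:13, $2:4, $3:8}
[2] beq  $1, $3, L1  →  {$0:0, $1:13, $2:4, $3:8}  ⟨branch fallthrough⟩
[3] ori   $3, $0, 8  →  {$0:0, $1:13, $2:4, $3:8}
[4] slt  $2, $0, $0  →  {$0:0, $1:13, $2:0, $3:8}
[5] sub  $3, $1, $1  →  {$0:0, $1:13, $2:0, $3:0}
[6] andi  $1, $3, 12  →  {$0:0, $1:0, $2:0, $3:0}
[7] andi  $1, $2, 1  →  {$0:0, $1:0, $2:0, $3:0}

0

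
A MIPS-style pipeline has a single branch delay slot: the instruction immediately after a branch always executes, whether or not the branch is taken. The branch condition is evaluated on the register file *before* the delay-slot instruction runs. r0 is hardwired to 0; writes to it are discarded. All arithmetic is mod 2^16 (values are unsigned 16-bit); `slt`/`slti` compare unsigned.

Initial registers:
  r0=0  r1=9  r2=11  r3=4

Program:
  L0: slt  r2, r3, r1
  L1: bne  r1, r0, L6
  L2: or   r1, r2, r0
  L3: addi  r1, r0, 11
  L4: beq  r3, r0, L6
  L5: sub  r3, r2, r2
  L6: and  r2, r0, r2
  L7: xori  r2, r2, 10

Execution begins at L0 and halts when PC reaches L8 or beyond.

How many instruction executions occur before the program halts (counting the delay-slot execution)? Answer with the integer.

5

  step pc=0: slt  r2, r3, r1  regs=(0,9,1,4)
  step pc=1: bne  r1, r0, L6  cond=T  regs=(0,9,1,4)
  step pc=2: or   r1, r2, r0  regs=(0,1,1,4)
  step pc=6: and  r2, r0, r2  regs=(0,1,0,4)
  step pc=7: xori  r2, r2, 10  regs=(0,1,10,4)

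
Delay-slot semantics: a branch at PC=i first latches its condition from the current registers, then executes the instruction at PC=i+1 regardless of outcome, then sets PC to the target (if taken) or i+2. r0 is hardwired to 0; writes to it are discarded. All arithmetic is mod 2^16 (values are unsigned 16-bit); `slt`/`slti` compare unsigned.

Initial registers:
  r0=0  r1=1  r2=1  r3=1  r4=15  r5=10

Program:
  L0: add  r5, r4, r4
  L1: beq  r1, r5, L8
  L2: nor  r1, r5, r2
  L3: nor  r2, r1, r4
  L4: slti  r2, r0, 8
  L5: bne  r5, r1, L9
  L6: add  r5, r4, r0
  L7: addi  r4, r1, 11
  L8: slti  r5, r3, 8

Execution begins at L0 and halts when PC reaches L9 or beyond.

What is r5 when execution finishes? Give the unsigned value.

  step pc=0: add  r5, r4, r4  regs=(0,1,1,1,15,30)
  step pc=1: beq  r1, r5, L8  cond=F  regs=(0,1,1,1,15,30)
  step pc=2: nor  r1, r5, r2  regs=(0,65504,1,1,15,30)
  step pc=3: nor  r2, r1, r4  regs=(0,65504,16,1,15,30)
  step pc=4: slti  r2, r0, 8  regs=(0,65504,1,1,15,30)
  step pc=5: bne  r5, r1, L9  cond=T  regs=(0,65504,1,1,15,30)
  step pc=6: add  r5, r4, r0  regs=(0,65504,1,1,15,15)

15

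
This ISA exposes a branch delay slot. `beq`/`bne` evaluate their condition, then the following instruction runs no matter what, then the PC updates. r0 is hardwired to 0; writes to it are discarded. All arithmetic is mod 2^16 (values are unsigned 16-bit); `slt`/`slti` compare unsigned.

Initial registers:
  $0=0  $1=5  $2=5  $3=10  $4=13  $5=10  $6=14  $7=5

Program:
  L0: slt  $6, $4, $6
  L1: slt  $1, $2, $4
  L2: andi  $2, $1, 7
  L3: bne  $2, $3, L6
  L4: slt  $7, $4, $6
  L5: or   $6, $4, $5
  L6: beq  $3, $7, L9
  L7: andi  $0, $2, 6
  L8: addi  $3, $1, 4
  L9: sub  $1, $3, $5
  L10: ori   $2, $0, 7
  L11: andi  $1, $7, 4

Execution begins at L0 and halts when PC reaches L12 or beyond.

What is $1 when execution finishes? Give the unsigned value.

  step pc=0: slt  $6, $4, $6  regs=(0,5,5,10,13,10,1,5)
  step pc=1: slt  $1, $2, $4  regs=(0,1,5,10,13,10,1,5)
  step pc=2: andi  $2, $1, 7  regs=(0,1,1,10,13,10,1,5)
  step pc=3: bne  $2, $3, L6  cond=T  regs=(0,1,1,10,13,10,1,5)
  step pc=4: slt  $7, $4, $6  regs=(0,1,1,10,13,10,1,0)
  step pc=6: beq  $3, $7, L9  cond=F  regs=(0,1,1,10,13,10,1,0)
  step pc=7: andi  $0, $2, 6  regs=(0,1,1,10,13,10,1,0)
  step pc=8: addi  $3, $1, 4  regs=(0,1,1,5,13,10,1,0)
  step pc=9: sub  $1, $3, $5  regs=(0,65531,1,5,13,10,1,0)
  step pc=10: ori   $2, $0, 7  regs=(0,65531,7,5,13,10,1,0)
  step pc=11: andi  $1, $7, 4  regs=(0,0,7,5,13,10,1,0)

0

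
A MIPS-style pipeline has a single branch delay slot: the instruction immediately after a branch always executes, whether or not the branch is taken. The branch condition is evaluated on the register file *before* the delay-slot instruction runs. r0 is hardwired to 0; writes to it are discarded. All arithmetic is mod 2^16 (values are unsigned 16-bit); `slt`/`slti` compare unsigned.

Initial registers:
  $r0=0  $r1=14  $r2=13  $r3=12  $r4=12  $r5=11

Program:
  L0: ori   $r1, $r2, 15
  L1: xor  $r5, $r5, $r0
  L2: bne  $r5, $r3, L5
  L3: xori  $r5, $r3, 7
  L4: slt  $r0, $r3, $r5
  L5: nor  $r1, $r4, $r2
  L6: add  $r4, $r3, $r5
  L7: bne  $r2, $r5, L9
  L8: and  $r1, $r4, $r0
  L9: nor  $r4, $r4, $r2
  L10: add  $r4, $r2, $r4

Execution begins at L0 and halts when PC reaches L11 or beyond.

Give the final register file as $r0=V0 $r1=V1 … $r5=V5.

#0 ori   $r1, $r2, 15 ; 0/15/13/12/12/11
#1 xor  $r5, $r5, $r0 ; 0/15/13/12/12/11
#2 bne  $r5, $r3, L5 ; 0/15/13/12/12/11 ; →target
#3 xori  $r5, $r3, 7 ; 0/15/13/12/12/11
#5 nor  $r1, $r4, $r2 ; 0/65522/13/12/12/11
#6 add  $r4, $r3, $r5 ; 0/65522/13/12/23/11
#7 bne  $r2, $r5, L9 ; 0/65522/13/12/23/11 ; →target
#8 and  $r1, $r4, $r0 ; 0/0/13/12/23/11
#9 nor  $r4, $r4, $r2 ; 0/0/13/12/65504/11
#10 add  $r4, $r2, $r4 ; 0/0/13/12/65517/11

$r0=0 $r1=0 $r2=13 $r3=12 $r4=65517 $r5=11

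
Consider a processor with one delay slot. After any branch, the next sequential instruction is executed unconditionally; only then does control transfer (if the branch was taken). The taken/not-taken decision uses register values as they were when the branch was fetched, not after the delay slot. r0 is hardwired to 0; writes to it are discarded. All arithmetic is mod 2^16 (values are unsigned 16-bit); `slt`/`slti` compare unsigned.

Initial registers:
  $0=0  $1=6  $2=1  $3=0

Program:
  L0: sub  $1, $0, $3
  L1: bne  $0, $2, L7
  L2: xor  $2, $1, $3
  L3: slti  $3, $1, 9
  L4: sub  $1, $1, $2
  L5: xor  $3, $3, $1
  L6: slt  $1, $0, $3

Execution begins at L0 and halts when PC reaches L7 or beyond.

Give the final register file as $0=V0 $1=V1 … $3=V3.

$0=0 $1=0 $2=0 $3=0

  step pc=0: sub  $1, $0, $3  regs=(0,0,1,0)
  step pc=1: bne  $0, $2, L7  cond=T  regs=(0,0,1,0)
  step pc=2: xor  $2, $1, $3  regs=(0,0,0,0)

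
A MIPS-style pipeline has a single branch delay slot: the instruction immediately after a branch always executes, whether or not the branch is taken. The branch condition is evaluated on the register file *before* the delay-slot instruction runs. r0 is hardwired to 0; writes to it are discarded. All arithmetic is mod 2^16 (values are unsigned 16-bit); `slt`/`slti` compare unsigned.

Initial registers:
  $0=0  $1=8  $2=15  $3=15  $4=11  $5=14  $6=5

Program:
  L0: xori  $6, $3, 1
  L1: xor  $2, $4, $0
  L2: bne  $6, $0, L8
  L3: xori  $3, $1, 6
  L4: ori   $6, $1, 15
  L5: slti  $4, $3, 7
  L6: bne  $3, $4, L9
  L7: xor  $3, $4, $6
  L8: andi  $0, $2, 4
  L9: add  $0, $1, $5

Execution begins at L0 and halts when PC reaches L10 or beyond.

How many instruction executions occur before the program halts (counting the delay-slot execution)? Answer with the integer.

  step pc=0: xori  $6, $3, 1  regs=(0,8,15,15,11,14,14)
  step pc=1: xor  $2, $4, $0  regs=(0,8,11,15,11,14,14)
  step pc=2: bne  $6, $0, L8  cond=T  regs=(0,8,11,15,11,14,14)
  step pc=3: xori  $3, $1, 6  regs=(0,8,11,14,11,14,14)
  step pc=8: andi  $0, $2, 4  regs=(0,8,11,14,11,14,14)
  step pc=9: add  $0, $1, $5  regs=(0,8,11,14,11,14,14)

6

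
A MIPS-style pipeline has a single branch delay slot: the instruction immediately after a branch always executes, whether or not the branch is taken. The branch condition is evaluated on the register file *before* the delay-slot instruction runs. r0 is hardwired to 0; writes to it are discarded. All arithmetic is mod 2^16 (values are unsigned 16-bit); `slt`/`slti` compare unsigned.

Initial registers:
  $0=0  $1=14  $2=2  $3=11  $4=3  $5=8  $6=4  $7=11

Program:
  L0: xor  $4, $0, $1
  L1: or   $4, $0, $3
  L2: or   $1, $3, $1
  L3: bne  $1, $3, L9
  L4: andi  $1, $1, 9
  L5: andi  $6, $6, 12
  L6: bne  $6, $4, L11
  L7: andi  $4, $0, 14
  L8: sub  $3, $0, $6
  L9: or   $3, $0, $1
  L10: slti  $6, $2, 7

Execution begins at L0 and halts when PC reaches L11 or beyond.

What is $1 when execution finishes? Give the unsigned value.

PC=0  xor  $4, $0, $1        | $0=0 $1=14 $2=2 $3=11 $4=14 $5=8 $6=4 $7=11
PC=1  or   $4, $0, $3        | $0=0 $1=14 $2=2 $3=11 $4=11 $5=8 $6=4 $7=11
PC=2  or   $1, $3, $1        | $0=0 $1=15 $2=2 $3=11 $4=11 $5=8 $6=4 $7=11
PC=3  bne  $1, $3, L9        | $0=0 $1=15 $2=2 $3=11 $4=11 $5=8 $6=4 $7=11  [TAKEN]
PC=4  andi  $1, $1, 9        | $0=0 $1=9 $2=2 $3=11 $4=11 $5=8 $6=4 $7=11
PC=9  or   $3, $0, $1        | $0=0 $1=9 $2=2 $3=9 $4=11 $5=8 $6=4 $7=11
PC=10 slti  $6, $2, 7        | $0=0 $1=9 $2=2 $3=9 $4=11 $5=8 $6=1 $7=11

9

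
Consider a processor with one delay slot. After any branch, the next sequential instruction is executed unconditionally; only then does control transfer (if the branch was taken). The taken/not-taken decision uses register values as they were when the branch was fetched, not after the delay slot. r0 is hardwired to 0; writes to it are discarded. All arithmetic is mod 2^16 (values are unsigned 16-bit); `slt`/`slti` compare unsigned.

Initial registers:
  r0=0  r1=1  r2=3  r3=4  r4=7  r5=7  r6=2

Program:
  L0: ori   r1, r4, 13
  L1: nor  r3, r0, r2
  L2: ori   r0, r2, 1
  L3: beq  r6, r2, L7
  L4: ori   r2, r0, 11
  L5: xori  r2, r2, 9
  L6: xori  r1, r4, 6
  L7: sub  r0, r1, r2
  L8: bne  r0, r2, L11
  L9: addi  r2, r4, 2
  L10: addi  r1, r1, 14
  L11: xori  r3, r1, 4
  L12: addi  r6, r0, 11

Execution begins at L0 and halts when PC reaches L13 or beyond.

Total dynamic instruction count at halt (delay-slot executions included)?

12

#0 ori   r1, r4, 13 ; 0/15/3/4/7/7/2
#1 nor  r3, r0, r2 ; 0/15/3/65532/7/7/2
#2 ori   r0, r2, 1 ; 0/15/3/65532/7/7/2
#3 beq  r6, r2, L7 ; 0/15/3/65532/7/7/2 ; →fallthru
#4 ori   r2, r0, 11 ; 0/15/11/65532/7/7/2
#5 xori  r2, r2, 9 ; 0/15/2/65532/7/7/2
#6 xori  r1, r4, 6 ; 0/1/2/65532/7/7/2
#7 sub  r0, r1, r2 ; 0/1/2/65532/7/7/2
#8 bne  r0, r2, L11 ; 0/1/2/65532/7/7/2 ; →target
#9 addi  r2, r4, 2 ; 0/1/9/65532/7/7/2
#11 xori  r3, r1, 4 ; 0/1/9/5/7/7/2
#12 addi  r6, r0, 11 ; 0/1/9/5/7/7/11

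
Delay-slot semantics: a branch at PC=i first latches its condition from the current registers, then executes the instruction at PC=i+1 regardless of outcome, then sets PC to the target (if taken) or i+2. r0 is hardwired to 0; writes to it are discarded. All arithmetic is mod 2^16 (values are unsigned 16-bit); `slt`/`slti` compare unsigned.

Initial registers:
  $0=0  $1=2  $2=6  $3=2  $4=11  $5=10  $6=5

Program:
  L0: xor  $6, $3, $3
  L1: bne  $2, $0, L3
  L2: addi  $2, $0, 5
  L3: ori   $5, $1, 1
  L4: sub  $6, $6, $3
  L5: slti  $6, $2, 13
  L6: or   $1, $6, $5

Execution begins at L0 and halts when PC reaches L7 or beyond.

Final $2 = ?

5

#0 xor  $6, $3, $3 ; 0/2/6/2/11/10/0
#1 bne  $2, $0, L3 ; 0/2/6/2/11/10/0 ; →target
#2 addi  $2, $0, 5 ; 0/2/5/2/11/10/0
#3 ori   $5, $1, 1 ; 0/2/5/2/11/3/0
#4 sub  $6, $6, $3 ; 0/2/5/2/11/3/65534
#5 slti  $6, $2, 13 ; 0/2/5/2/11/3/1
#6 or   $1, $6, $5 ; 0/3/5/2/11/3/1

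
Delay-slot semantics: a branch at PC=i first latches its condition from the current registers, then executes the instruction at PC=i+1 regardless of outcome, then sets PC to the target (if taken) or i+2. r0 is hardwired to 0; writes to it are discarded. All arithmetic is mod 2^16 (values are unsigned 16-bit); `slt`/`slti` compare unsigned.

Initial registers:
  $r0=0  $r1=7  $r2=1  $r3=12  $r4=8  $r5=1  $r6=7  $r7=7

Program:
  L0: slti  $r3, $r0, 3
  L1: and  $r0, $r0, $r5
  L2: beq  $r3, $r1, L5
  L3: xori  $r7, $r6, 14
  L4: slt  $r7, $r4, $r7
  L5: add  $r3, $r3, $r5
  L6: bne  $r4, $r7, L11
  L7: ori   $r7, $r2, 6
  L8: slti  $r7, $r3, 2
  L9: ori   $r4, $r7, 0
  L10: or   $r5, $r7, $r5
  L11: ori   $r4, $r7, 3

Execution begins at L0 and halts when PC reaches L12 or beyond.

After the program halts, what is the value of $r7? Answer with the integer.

#0 slti  $r3, $r0, 3 ; 0/7/1/1/8/1/7/7
#1 and  $r0, $r0, $r5 ; 0/7/1/1/8/1/7/7
#2 beq  $r3, $r1, L5 ; 0/7/1/1/8/1/7/7 ; →fallthru
#3 xori  $r7, $r6, 14 ; 0/7/1/1/8/1/7/9
#4 slt  $r7, $r4, $r7 ; 0/7/1/1/8/1/7/1
#5 add  $r3, $r3, $r5 ; 0/7/1/2/8/1/7/1
#6 bne  $r4, $r7, L11 ; 0/7/1/2/8/1/7/1 ; →target
#7 ori   $r7, $r2, 6 ; 0/7/1/2/8/1/7/7
#11 ori   $r4, $r7, 3 ; 0/7/1/2/7/1/7/7

7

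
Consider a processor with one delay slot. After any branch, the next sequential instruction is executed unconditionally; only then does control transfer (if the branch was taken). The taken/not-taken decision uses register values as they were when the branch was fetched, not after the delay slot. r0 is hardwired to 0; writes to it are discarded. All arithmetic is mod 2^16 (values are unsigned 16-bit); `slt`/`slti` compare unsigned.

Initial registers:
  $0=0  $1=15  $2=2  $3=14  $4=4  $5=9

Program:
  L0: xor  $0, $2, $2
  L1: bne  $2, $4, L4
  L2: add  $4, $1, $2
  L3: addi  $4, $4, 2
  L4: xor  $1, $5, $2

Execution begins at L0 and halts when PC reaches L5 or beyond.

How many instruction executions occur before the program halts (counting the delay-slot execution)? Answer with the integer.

4

PC=0  xor  $0, $2, $2        | $0=0 $1=15 $2=2 $3=14 $4=4 $5=9
PC=1  bne  $2, $4, L4        | $0=0 $1=15 $2=2 $3=14 $4=4 $5=9  [TAKEN]
PC=2  add  $4, $1, $2        | $0=0 $1=15 $2=2 $3=14 $4=17 $5=9
PC=4  xor  $1, $5, $2        | $0=0 $1=11 $2=2 $3=14 $4=17 $5=9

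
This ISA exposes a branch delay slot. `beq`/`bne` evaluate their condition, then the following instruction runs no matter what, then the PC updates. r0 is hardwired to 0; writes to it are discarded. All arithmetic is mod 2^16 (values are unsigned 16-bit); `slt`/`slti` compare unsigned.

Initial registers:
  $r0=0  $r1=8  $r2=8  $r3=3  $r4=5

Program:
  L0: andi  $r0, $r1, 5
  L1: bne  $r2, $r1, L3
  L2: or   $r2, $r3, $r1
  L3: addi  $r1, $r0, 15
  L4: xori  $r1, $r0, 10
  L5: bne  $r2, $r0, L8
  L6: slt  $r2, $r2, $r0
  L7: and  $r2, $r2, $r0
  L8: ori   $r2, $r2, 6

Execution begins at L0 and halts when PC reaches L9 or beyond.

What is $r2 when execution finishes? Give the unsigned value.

[0] andi  $r0, $r1, 5  →  {$r0:0, $r1:8, $r2:8, $r3:3, $r4:5}
[1] bne  $r2, $r1, L3  →  {$r0:0, $r1:8, $r2:8, $r3:3, $r4:5}  ⟨branch fallthrough⟩
[2] or   $r2, $r3, $r1  →  {$r0:0, $r1:8, $r2:11, $r3:3, $r4:5}
[3] addi  $r1, $r0, 15  →  {$r0:0, $r1:15, $r2:11, $r3:3, $r4:5}
[4] xori  $r1, $r0, 10  →  {$r0:0, $r1:10, $r2:11, $r3:3, $r4:5}
[5] bne  $r2, $r0, L8  →  {$r0:0, $r1:10, $r2:11, $r3:3, $r4:5}  ⟨branch taken⟩
[6] slt  $r2, $r2, $r0  →  {$r0:0, $r1:10, $r2:0, $r3:3, $r4:5}
[8] ori   $r2, $r2, 6  →  {$r0:0, $r1:10, $r2:6, $r3:3, $r4:5}

6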